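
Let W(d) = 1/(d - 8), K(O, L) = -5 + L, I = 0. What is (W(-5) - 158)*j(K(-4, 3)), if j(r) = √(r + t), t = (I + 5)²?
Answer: -2055*√23/13 ≈ -758.11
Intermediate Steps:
W(d) = 1/(-8 + d)
t = 25 (t = (0 + 5)² = 5² = 25)
j(r) = √(25 + r) (j(r) = √(r + 25) = √(25 + r))
(W(-5) - 158)*j(K(-4, 3)) = (1/(-8 - 5) - 158)*√(25 + (-5 + 3)) = (1/(-13) - 158)*√(25 - 2) = (-1/13 - 158)*√23 = -2055*√23/13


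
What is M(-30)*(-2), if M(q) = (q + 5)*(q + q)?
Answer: -3000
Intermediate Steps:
M(q) = 2*q*(5 + q) (M(q) = (5 + q)*(2*q) = 2*q*(5 + q))
M(-30)*(-2) = (2*(-30)*(5 - 30))*(-2) = (2*(-30)*(-25))*(-2) = 1500*(-2) = -3000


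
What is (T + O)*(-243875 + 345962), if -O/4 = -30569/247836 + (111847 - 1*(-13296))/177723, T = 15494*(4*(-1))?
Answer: -135812872317803007/21464989 ≈ -6.3272e+9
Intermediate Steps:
T = -61976 (T = 15494*(-4) = -61976)
O = -8527375387/3670513119 (O = -4*(-30569/247836 + (111847 - 1*(-13296))/177723) = -4*(-30569*1/247836 + (111847 + 13296)*(1/177723)) = -4*(-30569/247836 + 125143*(1/177723)) = -4*(-30569/247836 + 125143/177723) = -4*8527375387/14682052476 = -8527375387/3670513119 ≈ -2.3232)
(T + O)*(-243875 + 345962) = (-61976 - 8527375387/3670513119)*(-243875 + 345962) = -227492248438531/3670513119*102087 = -135812872317803007/21464989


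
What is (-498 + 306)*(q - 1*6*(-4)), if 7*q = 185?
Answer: -67776/7 ≈ -9682.3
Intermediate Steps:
q = 185/7 (q = (1/7)*185 = 185/7 ≈ 26.429)
(-498 + 306)*(q - 1*6*(-4)) = (-498 + 306)*(185/7 - 1*6*(-4)) = -192*(185/7 - 6*(-4)) = -192*(185/7 + 24) = -192*353/7 = -67776/7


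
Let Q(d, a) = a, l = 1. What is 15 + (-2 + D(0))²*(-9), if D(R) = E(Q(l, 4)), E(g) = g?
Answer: -21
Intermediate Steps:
D(R) = 4
15 + (-2 + D(0))²*(-9) = 15 + (-2 + 4)²*(-9) = 15 + 2²*(-9) = 15 + 4*(-9) = 15 - 36 = -21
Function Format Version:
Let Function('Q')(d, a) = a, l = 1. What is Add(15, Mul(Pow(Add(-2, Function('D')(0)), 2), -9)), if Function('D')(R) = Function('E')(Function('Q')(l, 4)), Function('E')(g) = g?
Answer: -21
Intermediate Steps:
Function('D')(R) = 4
Add(15, Mul(Pow(Add(-2, Function('D')(0)), 2), -9)) = Add(15, Mul(Pow(Add(-2, 4), 2), -9)) = Add(15, Mul(Pow(2, 2), -9)) = Add(15, Mul(4, -9)) = Add(15, -36) = -21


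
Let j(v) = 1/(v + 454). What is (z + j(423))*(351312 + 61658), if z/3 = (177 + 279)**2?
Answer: 225927469432490/877 ≈ 2.5761e+11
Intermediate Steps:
j(v) = 1/(454 + v)
z = 623808 (z = 3*(177 + 279)**2 = 3*456**2 = 3*207936 = 623808)
(z + j(423))*(351312 + 61658) = (623808 + 1/(454 + 423))*(351312 + 61658) = (623808 + 1/877)*412970 = (547079617/877)*412970 = 225927469432490/877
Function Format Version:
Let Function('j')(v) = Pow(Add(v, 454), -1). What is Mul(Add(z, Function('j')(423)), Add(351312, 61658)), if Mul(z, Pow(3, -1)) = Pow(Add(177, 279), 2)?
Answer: Rational(225927469432490, 877) ≈ 2.5761e+11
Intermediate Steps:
Function('j')(v) = Pow(Add(454, v), -1)
z = 623808 (z = Mul(3, Pow(Add(177, 279), 2)) = Mul(3, Pow(456, 2)) = Mul(3, 207936) = 623808)
Mul(Add(z, Function('j')(423)), Add(351312, 61658)) = Mul(Add(623808, Pow(Add(454, 423), -1)), Add(351312, 61658)) = Mul(Add(623808, Pow(877, -1)), 412970) = Mul(Add(623808, Rational(1, 877)), 412970) = Mul(Rational(547079617, 877), 412970) = Rational(225927469432490, 877)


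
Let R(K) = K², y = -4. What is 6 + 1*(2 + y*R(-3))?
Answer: -28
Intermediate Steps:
6 + 1*(2 + y*R(-3)) = 6 + 1*(2 - 4*(-3)²) = 6 + 1*(2 - 4*9) = 6 + 1*(2 - 36) = 6 + 1*(-34) = 6 - 34 = -28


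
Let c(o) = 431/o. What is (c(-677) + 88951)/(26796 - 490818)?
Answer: -1115174/5817461 ≈ -0.19169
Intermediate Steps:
(c(-677) + 88951)/(26796 - 490818) = (431/(-677) + 88951)/(26796 - 490818) = (431*(-1/677) + 88951)/(-464022) = (-431/677 + 88951)*(-1/464022) = (60219396/677)*(-1/464022) = -1115174/5817461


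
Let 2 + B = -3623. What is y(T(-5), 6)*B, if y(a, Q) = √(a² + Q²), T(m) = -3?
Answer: -10875*√5 ≈ -24317.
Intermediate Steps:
B = -3625 (B = -2 - 3623 = -3625)
y(a, Q) = √(Q² + a²)
y(T(-5), 6)*B = √(6² + (-3)²)*(-3625) = √(36 + 9)*(-3625) = √45*(-3625) = (3*√5)*(-3625) = -10875*√5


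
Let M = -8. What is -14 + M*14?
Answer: -126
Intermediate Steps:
-14 + M*14 = -14 - 8*14 = -14 - 112 = -126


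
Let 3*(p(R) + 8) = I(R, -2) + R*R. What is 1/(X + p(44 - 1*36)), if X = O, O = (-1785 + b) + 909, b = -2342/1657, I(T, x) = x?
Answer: -4971/4298656 ≈ -0.0011564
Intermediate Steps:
b = -2342/1657 (b = -2342*1/1657 = -2342/1657 ≈ -1.4134)
O = -1453874/1657 (O = (-1785 - 2342/1657) + 909 = -2960087/1657 + 909 = -1453874/1657 ≈ -877.41)
p(R) = -26/3 + R²/3 (p(R) = -8 + (-2 + R*R)/3 = -8 + (-2 + R²)/3 = -8 + (-⅔ + R²/3) = -26/3 + R²/3)
X = -1453874/1657 ≈ -877.41
1/(X + p(44 - 1*36)) = 1/(-1453874/1657 + (-26/3 + (44 - 1*36)²/3)) = 1/(-1453874/1657 + (-26/3 + (44 - 36)²/3)) = 1/(-1453874/1657 + (-26/3 + (⅓)*8²)) = 1/(-1453874/1657 + (-26/3 + (⅓)*64)) = 1/(-1453874/1657 + (-26/3 + 64/3)) = 1/(-1453874/1657 + 38/3) = 1/(-4298656/4971) = -4971/4298656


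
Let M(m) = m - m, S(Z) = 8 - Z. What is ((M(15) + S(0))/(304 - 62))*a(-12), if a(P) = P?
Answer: -48/121 ≈ -0.39669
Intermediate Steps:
M(m) = 0
((M(15) + S(0))/(304 - 62))*a(-12) = ((0 + (8 - 1*0))/(304 - 62))*(-12) = ((0 + (8 + 0))/242)*(-12) = ((0 + 8)*(1/242))*(-12) = (8*(1/242))*(-12) = (4/121)*(-12) = -48/121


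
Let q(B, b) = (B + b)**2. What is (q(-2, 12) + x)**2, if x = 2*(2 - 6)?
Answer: 8464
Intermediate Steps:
x = -8 (x = 2*(-4) = -8)
(q(-2, 12) + x)**2 = ((-2 + 12)**2 - 8)**2 = (10**2 - 8)**2 = (100 - 8)**2 = 92**2 = 8464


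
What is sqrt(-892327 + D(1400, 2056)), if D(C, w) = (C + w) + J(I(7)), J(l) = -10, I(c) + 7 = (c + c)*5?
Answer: I*sqrt(888881) ≈ 942.8*I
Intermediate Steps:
I(c) = -7 + 10*c (I(c) = -7 + (c + c)*5 = -7 + (2*c)*5 = -7 + 10*c)
D(C, w) = -10 + C + w (D(C, w) = (C + w) - 10 = -10 + C + w)
sqrt(-892327 + D(1400, 2056)) = sqrt(-892327 + (-10 + 1400 + 2056)) = sqrt(-892327 + 3446) = sqrt(-888881) = I*sqrt(888881)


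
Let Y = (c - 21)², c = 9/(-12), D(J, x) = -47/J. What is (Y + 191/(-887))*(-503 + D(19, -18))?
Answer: -16112263447/67412 ≈ -2.3901e+5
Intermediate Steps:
c = -¾ (c = 9*(-1/12) = -¾ ≈ -0.75000)
Y = 7569/16 (Y = (-¾ - 21)² = (-87/4)² = 7569/16 ≈ 473.06)
(Y + 191/(-887))*(-503 + D(19, -18)) = (7569/16 + 191/(-887))*(-503 - 47/19) = (7569/16 + 191*(-1/887))*(-503 - 47*1/19) = (7569/16 - 191/887)*(-503 - 47/19) = (6710647/14192)*(-9604/19) = -16112263447/67412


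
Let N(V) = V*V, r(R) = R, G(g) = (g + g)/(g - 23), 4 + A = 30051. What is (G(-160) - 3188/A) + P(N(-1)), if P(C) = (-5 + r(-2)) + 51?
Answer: 250970080/5498601 ≈ 45.643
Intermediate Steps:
A = 30047 (A = -4 + 30051 = 30047)
G(g) = 2*g/(-23 + g) (G(g) = (2*g)/(-23 + g) = 2*g/(-23 + g))
N(V) = V²
P(C) = 44 (P(C) = (-5 - 2) + 51 = -7 + 51 = 44)
(G(-160) - 3188/A) + P(N(-1)) = (2*(-160)/(-23 - 160) - 3188/30047) + 44 = (2*(-160)/(-183) - 3188*1/30047) + 44 = (2*(-160)*(-1/183) - 3188/30047) + 44 = (320/183 - 3188/30047) + 44 = 9031636/5498601 + 44 = 250970080/5498601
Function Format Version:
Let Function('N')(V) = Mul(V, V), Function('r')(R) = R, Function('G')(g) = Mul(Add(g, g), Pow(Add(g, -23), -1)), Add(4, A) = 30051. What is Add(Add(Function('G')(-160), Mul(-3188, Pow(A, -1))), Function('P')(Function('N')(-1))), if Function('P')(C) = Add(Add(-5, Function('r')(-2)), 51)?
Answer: Rational(250970080, 5498601) ≈ 45.643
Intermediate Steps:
A = 30047 (A = Add(-4, 30051) = 30047)
Function('G')(g) = Mul(2, g, Pow(Add(-23, g), -1)) (Function('G')(g) = Mul(Mul(2, g), Pow(Add(-23, g), -1)) = Mul(2, g, Pow(Add(-23, g), -1)))
Function('N')(V) = Pow(V, 2)
Function('P')(C) = 44 (Function('P')(C) = Add(Add(-5, -2), 51) = Add(-7, 51) = 44)
Add(Add(Function('G')(-160), Mul(-3188, Pow(A, -1))), Function('P')(Function('N')(-1))) = Add(Add(Mul(2, -160, Pow(Add(-23, -160), -1)), Mul(-3188, Pow(30047, -1))), 44) = Add(Add(Mul(2, -160, Pow(-183, -1)), Mul(-3188, Rational(1, 30047))), 44) = Add(Add(Mul(2, -160, Rational(-1, 183)), Rational(-3188, 30047)), 44) = Add(Add(Rational(320, 183), Rational(-3188, 30047)), 44) = Add(Rational(9031636, 5498601), 44) = Rational(250970080, 5498601)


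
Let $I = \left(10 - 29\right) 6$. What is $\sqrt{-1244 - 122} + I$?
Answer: $-114 + i \sqrt{1366} \approx -114.0 + 36.959 i$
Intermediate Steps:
$I = -114$ ($I = \left(-19\right) 6 = -114$)
$\sqrt{-1244 - 122} + I = \sqrt{-1244 - 122} - 114 = \sqrt{-1366} - 114 = i \sqrt{1366} - 114 = -114 + i \sqrt{1366}$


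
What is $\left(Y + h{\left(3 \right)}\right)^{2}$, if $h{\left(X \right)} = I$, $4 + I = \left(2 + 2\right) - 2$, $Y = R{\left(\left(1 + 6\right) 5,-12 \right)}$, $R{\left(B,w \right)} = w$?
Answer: $196$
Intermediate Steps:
$Y = -12$
$I = -2$ ($I = -4 + \left(\left(2 + 2\right) - 2\right) = -4 + \left(4 - 2\right) = -4 + 2 = -2$)
$h{\left(X \right)} = -2$
$\left(Y + h{\left(3 \right)}\right)^{2} = \left(-12 - 2\right)^{2} = \left(-14\right)^{2} = 196$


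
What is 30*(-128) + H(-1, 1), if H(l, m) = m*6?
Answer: -3834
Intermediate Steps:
H(l, m) = 6*m
30*(-128) + H(-1, 1) = 30*(-128) + 6*1 = -3840 + 6 = -3834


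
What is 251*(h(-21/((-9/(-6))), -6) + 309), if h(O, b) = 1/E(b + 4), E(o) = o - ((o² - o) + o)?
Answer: 465103/6 ≈ 77517.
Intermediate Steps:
E(o) = o - o²
h(O, b) = 1/((-3 - b)*(4 + b)) (h(O, b) = 1/((b + 4)*(1 - (b + 4))) = 1/((4 + b)*(1 - (4 + b))) = 1/((4 + b)*(1 + (-4 - b))) = 1/((4 + b)*(-3 - b)) = 1/((-3 - b)*(4 + b)))
251*(h(-21/((-9/(-6))), -6) + 309) = 251*(-1/((3 - 6)*(4 - 6)) + 309) = 251*(-1/(-3*(-2)) + 309) = 251*(-1*(-⅓)*(-½) + 309) = 251*(-⅙ + 309) = 251*(1853/6) = 465103/6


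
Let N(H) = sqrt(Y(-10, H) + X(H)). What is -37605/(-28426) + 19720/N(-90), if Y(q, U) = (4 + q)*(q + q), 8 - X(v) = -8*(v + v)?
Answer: 37605/28426 - 2465*I*sqrt(82)/41 ≈ 1.3229 - 544.43*I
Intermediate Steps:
X(v) = 8 + 16*v (X(v) = 8 - (-8)*(v + v) = 8 - (-8)*2*v = 8 - (-16)*v = 8 + 16*v)
Y(q, U) = 2*q*(4 + q) (Y(q, U) = (4 + q)*(2*q) = 2*q*(4 + q))
N(H) = sqrt(128 + 16*H) (N(H) = sqrt(2*(-10)*(4 - 10) + (8 + 16*H)) = sqrt(2*(-10)*(-6) + (8 + 16*H)) = sqrt(120 + (8 + 16*H)) = sqrt(128 + 16*H))
-37605/(-28426) + 19720/N(-90) = -37605/(-28426) + 19720/((4*sqrt(8 - 90))) = -37605*(-1/28426) + 19720/((4*sqrt(-82))) = 37605/28426 + 19720/((4*(I*sqrt(82)))) = 37605/28426 + 19720/((4*I*sqrt(82))) = 37605/28426 + 19720*(-I*sqrt(82)/328) = 37605/28426 - 2465*I*sqrt(82)/41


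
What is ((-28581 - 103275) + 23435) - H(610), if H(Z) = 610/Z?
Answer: -108422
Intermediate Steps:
((-28581 - 103275) + 23435) - H(610) = ((-28581 - 103275) + 23435) - 610/610 = (-131856 + 23435) - 610/610 = -108421 - 1*1 = -108421 - 1 = -108422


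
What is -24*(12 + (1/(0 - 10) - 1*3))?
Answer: -1068/5 ≈ -213.60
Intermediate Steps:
-24*(12 + (1/(0 - 10) - 1*3)) = -24*(12 + (1/(-10) - 3)) = -24*(12 + (-1/10 - 3)) = -24*(12 - 31/10) = -24*89/10 = -1068/5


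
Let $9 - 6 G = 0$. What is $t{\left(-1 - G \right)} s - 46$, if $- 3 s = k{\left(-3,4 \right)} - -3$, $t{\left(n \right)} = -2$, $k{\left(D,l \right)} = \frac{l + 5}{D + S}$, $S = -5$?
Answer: $- \frac{179}{4} \approx -44.75$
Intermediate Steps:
$G = \frac{3}{2}$ ($G = \frac{3}{2} - 0 = \frac{3}{2} + 0 = \frac{3}{2} \approx 1.5$)
$k{\left(D,l \right)} = \frac{5 + l}{-5 + D}$ ($k{\left(D,l \right)} = \frac{l + 5}{D - 5} = \frac{5 + l}{-5 + D}$)
$s = - \frac{5}{8}$ ($s = - \frac{\frac{5 + 4}{-5 - 3} - -3}{3} = - \frac{\frac{1}{-8} \cdot 9 + 3}{3} = - \frac{\left(- \frac{1}{8}\right) 9 + 3}{3} = - \frac{- \frac{9}{8} + 3}{3} = \left(- \frac{1}{3}\right) \frac{15}{8} = - \frac{5}{8} \approx -0.625$)
$t{\left(-1 - G \right)} s - 46 = \left(-2\right) \left(- \frac{5}{8}\right) - 46 = \frac{5}{4} - 46 = - \frac{179}{4}$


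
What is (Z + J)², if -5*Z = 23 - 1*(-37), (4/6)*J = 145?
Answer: 168921/4 ≈ 42230.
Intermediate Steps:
J = 435/2 (J = (3/2)*145 = 435/2 ≈ 217.50)
Z = -12 (Z = -(23 - 1*(-37))/5 = -(23 + 37)/5 = -⅕*60 = -12)
(Z + J)² = (-12 + 435/2)² = (411/2)² = 168921/4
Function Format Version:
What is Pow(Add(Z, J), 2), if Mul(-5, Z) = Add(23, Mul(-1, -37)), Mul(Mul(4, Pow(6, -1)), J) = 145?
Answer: Rational(168921, 4) ≈ 42230.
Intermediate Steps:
J = Rational(435, 2) (J = Mul(Rational(3, 2), 145) = Rational(435, 2) ≈ 217.50)
Z = -12 (Z = Mul(Rational(-1, 5), Add(23, Mul(-1, -37))) = Mul(Rational(-1, 5), Add(23, 37)) = Mul(Rational(-1, 5), 60) = -12)
Pow(Add(Z, J), 2) = Pow(Add(-12, Rational(435, 2)), 2) = Pow(Rational(411, 2), 2) = Rational(168921, 4)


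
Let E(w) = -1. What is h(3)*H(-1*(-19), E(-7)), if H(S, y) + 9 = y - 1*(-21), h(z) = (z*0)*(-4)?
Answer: 0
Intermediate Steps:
h(z) = 0 (h(z) = 0*(-4) = 0)
H(S, y) = 12 + y (H(S, y) = -9 + (y - 1*(-21)) = -9 + (y + 21) = -9 + (21 + y) = 12 + y)
h(3)*H(-1*(-19), E(-7)) = 0*(12 - 1) = 0*11 = 0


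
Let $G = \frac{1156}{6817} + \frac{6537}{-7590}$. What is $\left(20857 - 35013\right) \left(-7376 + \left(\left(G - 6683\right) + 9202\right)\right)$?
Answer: $\frac{34882323011022}{507265} \approx 6.8765 \cdot 10^{7}$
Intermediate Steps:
$G = - \frac{701739}{1014530}$ ($G = 1156 \cdot \frac{1}{6817} + 6537 \left(- \frac{1}{7590}\right) = \frac{68}{401} - \frac{2179}{2530} = - \frac{701739}{1014530} \approx -0.69169$)
$\left(20857 - 35013\right) \left(-7376 + \left(\left(G - 6683\right) + 9202\right)\right) = \left(20857 - 35013\right) \left(-7376 + \left(\left(- \frac{701739}{1014530} - 6683\right) + 9202\right)\right) = - 14156 \left(-7376 + \left(- \frac{6780805729}{1014530} + 9202\right)\right) = - 14156 \left(-7376 + \frac{2554899331}{1014530}\right) = \left(-14156\right) \left(- \frac{4928273949}{1014530}\right) = \frac{34882323011022}{507265}$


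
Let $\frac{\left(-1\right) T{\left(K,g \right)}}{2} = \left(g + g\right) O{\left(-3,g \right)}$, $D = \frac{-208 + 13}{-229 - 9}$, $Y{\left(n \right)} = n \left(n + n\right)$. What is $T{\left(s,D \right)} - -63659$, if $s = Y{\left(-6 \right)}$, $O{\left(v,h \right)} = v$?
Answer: $\frac{7576591}{119} \approx 63669.0$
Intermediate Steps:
$Y{\left(n \right)} = 2 n^{2}$ ($Y{\left(n \right)} = n 2 n = 2 n^{2}$)
$s = 72$ ($s = 2 \left(-6\right)^{2} = 2 \cdot 36 = 72$)
$D = \frac{195}{238}$ ($D = - \frac{195}{-238} = \left(-195\right) \left(- \frac{1}{238}\right) = \frac{195}{238} \approx 0.81933$)
$T{\left(K,g \right)} = 12 g$ ($T{\left(K,g \right)} = - 2 \left(g + g\right) \left(-3\right) = - 2 \cdot 2 g \left(-3\right) = - 2 \left(- 6 g\right) = 12 g$)
$T{\left(s,D \right)} - -63659 = 12 \cdot \frac{195}{238} - -63659 = \frac{1170}{119} + 63659 = \frac{7576591}{119}$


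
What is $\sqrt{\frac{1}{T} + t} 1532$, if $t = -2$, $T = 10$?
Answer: $\frac{766 i \sqrt{190}}{5} \approx 2111.7 i$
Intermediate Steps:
$\sqrt{\frac{1}{T} + t} 1532 = \sqrt{\frac{1}{10} - 2} \cdot 1532 = \sqrt{- \frac{19}{10}} \cdot 1532 = \frac{i \sqrt{190}}{10} \cdot 1532 = \frac{766 i \sqrt{190}}{5}$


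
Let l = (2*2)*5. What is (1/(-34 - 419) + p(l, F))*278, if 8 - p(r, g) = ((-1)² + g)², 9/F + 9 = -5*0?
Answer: 1007194/453 ≈ 2223.4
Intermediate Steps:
l = 20 (l = 4*5 = 20)
F = -1 (F = 9/(-9 - 5*0) = 9/(-9 + 0) = 9/(-9) = 9*(-⅑) = -1)
p(r, g) = 8 - (1 + g)² (p(r, g) = 8 - ((-1)² + g)² = 8 - (1 + g)²)
(1/(-34 - 419) + p(l, F))*278 = (1/(-34 - 419) + (8 - (1 - 1)²))*278 = (1/(-453) + (8 - 1*0²))*278 = (-1/453 + (8 - 1*0))*278 = (-1/453 + (8 + 0))*278 = (-1/453 + 8)*278 = (3623/453)*278 = 1007194/453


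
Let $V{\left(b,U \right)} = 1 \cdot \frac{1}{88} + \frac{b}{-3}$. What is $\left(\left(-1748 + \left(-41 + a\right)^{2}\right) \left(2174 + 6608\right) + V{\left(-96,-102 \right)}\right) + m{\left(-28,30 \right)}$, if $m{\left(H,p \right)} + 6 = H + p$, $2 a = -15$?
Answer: $\frac{466976533}{88} \approx 5.3066 \cdot 10^{6}$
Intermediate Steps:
$a = - \frac{15}{2}$ ($a = \frac{1}{2} \left(-15\right) = - \frac{15}{2} \approx -7.5$)
$V{\left(b,U \right)} = \frac{1}{88} - \frac{b}{3}$ ($V{\left(b,U \right)} = 1 \cdot \frac{1}{88} + b \left(- \frac{1}{3}\right) = \frac{1}{88} - \frac{b}{3}$)
$m{\left(H,p \right)} = -6 + H + p$ ($m{\left(H,p \right)} = -6 + \left(H + p\right) = -6 + H + p$)
$\left(\left(-1748 + \left(-41 + a\right)^{2}\right) \left(2174 + 6608\right) + V{\left(-96,-102 \right)}\right) + m{\left(-28,30 \right)} = \left(\left(-1748 + \left(-41 - \frac{15}{2}\right)^{2}\right) \left(2174 + 6608\right) + \left(\frac{1}{88} - -32\right)\right) - 4 = \left(\left(-1748 + \left(- \frac{97}{2}\right)^{2}\right) 8782 + \left(\frac{1}{88} + 32\right)\right) - 4 = \left(\left(-1748 + \frac{9409}{4}\right) 8782 + \frac{2817}{88}\right) - 4 = \left(\frac{2417}{4} \cdot 8782 + \frac{2817}{88}\right) - 4 = \left(\frac{10613047}{2} + \frac{2817}{88}\right) - 4 = \frac{466976885}{88} - 4 = \frac{466976533}{88}$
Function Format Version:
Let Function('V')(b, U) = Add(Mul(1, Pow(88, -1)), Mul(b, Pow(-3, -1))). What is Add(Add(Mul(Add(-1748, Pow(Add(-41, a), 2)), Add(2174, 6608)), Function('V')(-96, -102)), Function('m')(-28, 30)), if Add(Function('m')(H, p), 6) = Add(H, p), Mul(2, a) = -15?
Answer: Rational(466976533, 88) ≈ 5.3066e+6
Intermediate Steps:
a = Rational(-15, 2) (a = Mul(Rational(1, 2), -15) = Rational(-15, 2) ≈ -7.5000)
Function('V')(b, U) = Add(Rational(1, 88), Mul(Rational(-1, 3), b)) (Function('V')(b, U) = Add(Mul(1, Rational(1, 88)), Mul(b, Rational(-1, 3))) = Add(Rational(1, 88), Mul(Rational(-1, 3), b)))
Function('m')(H, p) = Add(-6, H, p) (Function('m')(H, p) = Add(-6, Add(H, p)) = Add(-6, H, p))
Add(Add(Mul(Add(-1748, Pow(Add(-41, a), 2)), Add(2174, 6608)), Function('V')(-96, -102)), Function('m')(-28, 30)) = Add(Add(Mul(Add(-1748, Pow(Add(-41, Rational(-15, 2)), 2)), Add(2174, 6608)), Add(Rational(1, 88), Mul(Rational(-1, 3), -96))), Add(-6, -28, 30)) = Add(Add(Mul(Add(-1748, Pow(Rational(-97, 2), 2)), 8782), Add(Rational(1, 88), 32)), -4) = Add(Add(Mul(Add(-1748, Rational(9409, 4)), 8782), Rational(2817, 88)), -4) = Add(Add(Mul(Rational(2417, 4), 8782), Rational(2817, 88)), -4) = Add(Add(Rational(10613047, 2), Rational(2817, 88)), -4) = Add(Rational(466976885, 88), -4) = Rational(466976533, 88)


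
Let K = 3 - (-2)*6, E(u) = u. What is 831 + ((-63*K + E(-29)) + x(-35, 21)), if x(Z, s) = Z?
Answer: -178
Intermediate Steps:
K = 15 (K = 3 - 1*(-12) = 3 + 12 = 15)
831 + ((-63*K + E(-29)) + x(-35, 21)) = 831 + ((-63*15 - 29) - 35) = 831 + ((-945 - 29) - 35) = 831 + (-974 - 35) = 831 - 1009 = -178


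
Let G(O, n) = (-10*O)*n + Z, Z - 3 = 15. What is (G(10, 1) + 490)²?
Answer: 166464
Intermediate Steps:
Z = 18 (Z = 3 + 15 = 18)
G(O, n) = 18 - 10*O*n (G(O, n) = (-10*O)*n + 18 = -10*O*n + 18 = 18 - 10*O*n)
(G(10, 1) + 490)² = ((18 - 10*10*1) + 490)² = ((18 - 100) + 490)² = (-82 + 490)² = 408² = 166464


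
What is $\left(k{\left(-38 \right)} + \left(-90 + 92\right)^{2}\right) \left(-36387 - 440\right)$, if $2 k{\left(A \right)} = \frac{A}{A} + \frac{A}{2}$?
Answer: $184135$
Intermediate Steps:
$k{\left(A \right)} = \frac{1}{2} + \frac{A}{4}$ ($k{\left(A \right)} = \frac{\frac{A}{A} + \frac{A}{2}}{2} = \frac{1 + A \frac{1}{2}}{2} = \frac{1 + \frac{A}{2}}{2} = \frac{1}{2} + \frac{A}{4}$)
$\left(k{\left(-38 \right)} + \left(-90 + 92\right)^{2}\right) \left(-36387 - 440\right) = \left(\left(\frac{1}{2} + \frac{1}{4} \left(-38\right)\right) + \left(-90 + 92\right)^{2}\right) \left(-36387 - 440\right) = \left(\left(\frac{1}{2} - \frac{19}{2}\right) + 2^{2}\right) \left(-36827\right) = \left(-9 + 4\right) \left(-36827\right) = \left(-5\right) \left(-36827\right) = 184135$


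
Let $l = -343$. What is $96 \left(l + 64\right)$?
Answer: $-26784$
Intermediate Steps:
$96 \left(l + 64\right) = 96 \left(-343 + 64\right) = 96 \left(-279\right) = -26784$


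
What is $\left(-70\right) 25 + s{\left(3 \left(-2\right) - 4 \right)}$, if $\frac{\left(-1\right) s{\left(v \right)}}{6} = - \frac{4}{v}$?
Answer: $- \frac{8762}{5} \approx -1752.4$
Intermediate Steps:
$s{\left(v \right)} = \frac{24}{v}$ ($s{\left(v \right)} = - 6 \left(- \frac{4}{v}\right) = \frac{24}{v}$)
$\left(-70\right) 25 + s{\left(3 \left(-2\right) - 4 \right)} = \left(-70\right) 25 + \frac{24}{3 \left(-2\right) - 4} = -1750 + \frac{24}{-6 - 4} = -1750 + \frac{24}{-10} = -1750 + 24 \left(- \frac{1}{10}\right) = -1750 - \frac{12}{5} = - \frac{8762}{5}$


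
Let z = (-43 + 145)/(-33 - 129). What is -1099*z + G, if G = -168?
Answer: 14147/27 ≈ 523.96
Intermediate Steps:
z = -17/27 (z = 102/(-162) = 102*(-1/162) = -17/27 ≈ -0.62963)
-1099*z + G = -1099*(-17/27) - 168 = 18683/27 - 168 = 14147/27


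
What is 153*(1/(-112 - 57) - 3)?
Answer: -77724/169 ≈ -459.91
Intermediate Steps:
153*(1/(-112 - 57) - 3) = 153*(1/(-169) - 3) = 153*(-1/169 - 3) = 153*(-508/169) = -77724/169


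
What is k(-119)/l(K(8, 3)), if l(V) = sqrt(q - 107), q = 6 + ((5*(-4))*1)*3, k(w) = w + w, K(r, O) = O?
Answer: 34*I*sqrt(161)/23 ≈ 18.757*I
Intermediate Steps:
k(w) = 2*w
q = -54 (q = 6 - 20*1*3 = 6 - 20*3 = 6 - 60 = -54)
l(V) = I*sqrt(161) (l(V) = sqrt(-54 - 107) = sqrt(-161) = I*sqrt(161))
k(-119)/l(K(8, 3)) = (2*(-119))/((I*sqrt(161))) = -(-34)*I*sqrt(161)/23 = 34*I*sqrt(161)/23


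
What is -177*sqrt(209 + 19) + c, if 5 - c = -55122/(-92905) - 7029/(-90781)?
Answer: 36512984498/8434008805 - 354*sqrt(57) ≈ -2668.3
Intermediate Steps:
c = 36512984498/8434008805 (c = 5 - (-55122/(-92905) - 7029/(-90781)) = 5 - (-55122*(-1/92905) - 7029*(-1/90781)) = 5 - (55122/92905 + 7029/90781) = 5 - 1*5657059527/8434008805 = 5 - 5657059527/8434008805 = 36512984498/8434008805 ≈ 4.3293)
-177*sqrt(209 + 19) + c = -177*sqrt(209 + 19) + 36512984498/8434008805 = -354*sqrt(57) + 36512984498/8434008805 = 36512984498/8434008805 - 354*sqrt(57)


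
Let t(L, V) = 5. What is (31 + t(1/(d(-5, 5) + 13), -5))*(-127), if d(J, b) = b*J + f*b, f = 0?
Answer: -4572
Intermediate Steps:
d(J, b) = J*b (d(J, b) = b*J + 0*b = J*b + 0 = J*b)
(31 + t(1/(d(-5, 5) + 13), -5))*(-127) = (31 + 5)*(-127) = 36*(-127) = -4572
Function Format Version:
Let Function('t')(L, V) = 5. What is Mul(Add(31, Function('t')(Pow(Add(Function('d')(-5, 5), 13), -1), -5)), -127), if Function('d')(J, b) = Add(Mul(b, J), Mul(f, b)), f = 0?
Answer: -4572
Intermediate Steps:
Function('d')(J, b) = Mul(J, b) (Function('d')(J, b) = Add(Mul(b, J), Mul(0, b)) = Add(Mul(J, b), 0) = Mul(J, b))
Mul(Add(31, Function('t')(Pow(Add(Function('d')(-5, 5), 13), -1), -5)), -127) = Mul(Add(31, 5), -127) = Mul(36, -127) = -4572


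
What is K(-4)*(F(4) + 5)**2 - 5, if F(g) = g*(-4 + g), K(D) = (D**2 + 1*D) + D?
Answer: 195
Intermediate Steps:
K(D) = D**2 + 2*D (K(D) = (D**2 + D) + D = (D + D**2) + D = D**2 + 2*D)
K(-4)*(F(4) + 5)**2 - 5 = (-4*(2 - 4))*(4*(-4 + 4) + 5)**2 - 5 = (-4*(-2))*(4*0 + 5)**2 - 5 = 8*(0 + 5)**2 - 5 = 8*5**2 - 5 = 8*25 - 5 = 200 - 5 = 195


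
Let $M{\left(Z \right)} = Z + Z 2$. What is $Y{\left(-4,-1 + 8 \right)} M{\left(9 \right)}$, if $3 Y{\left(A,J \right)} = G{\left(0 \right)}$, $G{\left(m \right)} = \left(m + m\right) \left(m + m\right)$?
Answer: $0$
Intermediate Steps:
$G{\left(m \right)} = 4 m^{2}$ ($G{\left(m \right)} = 2 m 2 m = 4 m^{2}$)
$M{\left(Z \right)} = 3 Z$ ($M{\left(Z \right)} = Z + 2 Z = 3 Z$)
$Y{\left(A,J \right)} = 0$ ($Y{\left(A,J \right)} = \frac{4 \cdot 0^{2}}{3} = \frac{4 \cdot 0}{3} = \frac{1}{3} \cdot 0 = 0$)
$Y{\left(-4,-1 + 8 \right)} M{\left(9 \right)} = 0 \cdot 3 \cdot 9 = 0 \cdot 27 = 0$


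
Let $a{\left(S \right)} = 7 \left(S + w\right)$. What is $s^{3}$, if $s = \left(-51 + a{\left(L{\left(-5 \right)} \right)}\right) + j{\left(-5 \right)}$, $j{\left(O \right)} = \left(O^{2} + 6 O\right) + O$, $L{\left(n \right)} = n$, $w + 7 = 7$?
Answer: $-884736$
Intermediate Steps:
$w = 0$ ($w = -7 + 7 = 0$)
$j{\left(O \right)} = O^{2} + 7 O$
$a{\left(S \right)} = 7 S$ ($a{\left(S \right)} = 7 \left(S + 0\right) = 7 S$)
$s = -96$ ($s = \left(-51 + 7 \left(-5\right)\right) - 5 \left(7 - 5\right) = \left(-51 - 35\right) - 10 = -86 - 10 = -96$)
$s^{3} = \left(-96\right)^{3} = -884736$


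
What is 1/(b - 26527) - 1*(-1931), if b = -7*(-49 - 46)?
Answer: 49939521/25862 ≈ 1931.0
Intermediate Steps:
b = 665 (b = -7*(-95) = 665)
1/(b - 26527) - 1*(-1931) = 1/(665 - 26527) - 1*(-1931) = 1/(-25862) + 1931 = -1/25862 + 1931 = 49939521/25862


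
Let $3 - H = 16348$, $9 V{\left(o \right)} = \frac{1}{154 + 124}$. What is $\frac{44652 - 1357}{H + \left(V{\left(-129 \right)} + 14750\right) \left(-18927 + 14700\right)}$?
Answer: $- \frac{36108030}{52012073639} \approx -0.00069422$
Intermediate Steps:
$V{\left(o \right)} = \frac{1}{2502}$ ($V{\left(o \right)} = \frac{1}{9 \left(154 + 124\right)} = \frac{1}{9 \cdot 278} = \frac{1}{9} \cdot \frac{1}{278} = \frac{1}{2502}$)
$H = -16345$ ($H = 3 - 16348 = -16345$)
$\frac{44652 - 1357}{H + \left(V{\left(-129 \right)} + 14750\right) \left(-18927 + 14700\right)} = \frac{44652 - 1357}{-16345 + \left(\frac{1}{2502} + 14750\right) \left(-18927 + 14700\right)} = \frac{43295}{-16345 + \frac{36904501}{2502} \left(-4227\right)} = \frac{43295}{-16345 - \frac{51998441909}{834}} = \frac{43295}{- \frac{52012073639}{834}} = 43295 \left(- \frac{834}{52012073639}\right) = - \frac{36108030}{52012073639}$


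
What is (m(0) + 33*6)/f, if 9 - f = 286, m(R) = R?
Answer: -198/277 ≈ -0.71480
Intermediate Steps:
f = -277 (f = 9 - 1*286 = 9 - 286 = -277)
(m(0) + 33*6)/f = (0 + 33*6)/(-277) = -(0 + 198)/277 = -1/277*198 = -198/277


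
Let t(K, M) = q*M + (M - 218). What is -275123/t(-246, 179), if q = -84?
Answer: 275123/15075 ≈ 18.250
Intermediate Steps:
t(K, M) = -218 - 83*M (t(K, M) = -84*M + (M - 218) = -84*M + (-218 + M) = -218 - 83*M)
-275123/t(-246, 179) = -275123/(-218 - 83*179) = -275123/(-218 - 14857) = -275123/(-15075) = -275123*(-1/15075) = 275123/15075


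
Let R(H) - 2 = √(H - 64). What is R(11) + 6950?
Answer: 6952 + I*√53 ≈ 6952.0 + 7.2801*I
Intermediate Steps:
R(H) = 2 + √(-64 + H) (R(H) = 2 + √(H - 64) = 2 + √(-64 + H))
R(11) + 6950 = (2 + √(-64 + 11)) + 6950 = (2 + √(-53)) + 6950 = (2 + I*√53) + 6950 = 6952 + I*√53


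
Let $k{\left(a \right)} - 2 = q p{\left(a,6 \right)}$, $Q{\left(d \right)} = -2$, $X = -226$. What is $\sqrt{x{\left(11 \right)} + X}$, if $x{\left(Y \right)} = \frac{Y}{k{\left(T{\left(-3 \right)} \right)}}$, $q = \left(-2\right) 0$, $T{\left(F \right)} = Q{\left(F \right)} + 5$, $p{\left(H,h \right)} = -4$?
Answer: $\frac{21 i \sqrt{2}}{2} \approx 14.849 i$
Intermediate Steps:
$T{\left(F \right)} = 3$ ($T{\left(F \right)} = -2 + 5 = 3$)
$q = 0$
$k{\left(a \right)} = 2$ ($k{\left(a \right)} = 2 + 0 \left(-4\right) = 2 + 0 = 2$)
$x{\left(Y \right)} = \frac{Y}{2}$
$\sqrt{x{\left(11 \right)} + X} = \sqrt{\frac{1}{2} \cdot 11 - 226} = \sqrt{\frac{11}{2} - 226} = \sqrt{- \frac{441}{2}} = \frac{21 i \sqrt{2}}{2}$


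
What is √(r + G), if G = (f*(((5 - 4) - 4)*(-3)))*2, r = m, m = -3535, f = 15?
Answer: I*√3265 ≈ 57.14*I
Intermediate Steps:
r = -3535
G = 270 (G = (15*(((5 - 4) - 4)*(-3)))*2 = (15*((1 - 4)*(-3)))*2 = (15*(-3*(-3)))*2 = (15*9)*2 = 135*2 = 270)
√(r + G) = √(-3535 + 270) = √(-3265) = I*√3265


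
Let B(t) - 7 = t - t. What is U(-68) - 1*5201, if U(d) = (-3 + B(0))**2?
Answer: -5185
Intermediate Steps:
B(t) = 7 (B(t) = 7 + (t - t) = 7 + 0 = 7)
U(d) = 16 (U(d) = (-3 + 7)**2 = 4**2 = 16)
U(-68) - 1*5201 = 16 - 1*5201 = 16 - 5201 = -5185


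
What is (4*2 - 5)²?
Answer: 9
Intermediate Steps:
(4*2 - 5)² = (8 - 5)² = 3² = 9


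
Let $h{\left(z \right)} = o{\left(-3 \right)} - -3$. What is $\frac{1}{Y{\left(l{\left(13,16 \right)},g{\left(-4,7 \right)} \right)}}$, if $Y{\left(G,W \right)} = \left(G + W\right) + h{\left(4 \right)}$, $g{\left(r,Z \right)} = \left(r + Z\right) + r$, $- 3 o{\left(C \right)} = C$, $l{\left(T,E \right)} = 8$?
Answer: $\frac{1}{11} \approx 0.090909$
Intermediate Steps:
$o{\left(C \right)} = - \frac{C}{3}$
$g{\left(r,Z \right)} = Z + 2 r$ ($g{\left(r,Z \right)} = \left(Z + r\right) + r = Z + 2 r$)
$h{\left(z \right)} = 4$ ($h{\left(z \right)} = \left(- \frac{1}{3}\right) \left(-3\right) - -3 = 1 + 3 = 4$)
$Y{\left(G,W \right)} = 4 + G + W$ ($Y{\left(G,W \right)} = \left(G + W\right) + 4 = 4 + G + W$)
$\frac{1}{Y{\left(l{\left(13,16 \right)},g{\left(-4,7 \right)} \right)}} = \frac{1}{4 + 8 + \left(7 + 2 \left(-4\right)\right)} = \frac{1}{4 + 8 + \left(7 - 8\right)} = \frac{1}{4 + 8 - 1} = \frac{1}{11}$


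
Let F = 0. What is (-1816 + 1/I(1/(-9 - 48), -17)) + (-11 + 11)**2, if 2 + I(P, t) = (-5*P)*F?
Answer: -3633/2 ≈ -1816.5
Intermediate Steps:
I(P, t) = -2 (I(P, t) = -2 - 5*P*0 = -2 + 0 = -2)
(-1816 + 1/I(1/(-9 - 48), -17)) + (-11 + 11)**2 = (-1816 + 1/(-2)) + (-11 + 11)**2 = (-1816 - 1/2) + 0**2 = -3633/2 + 0 = -3633/2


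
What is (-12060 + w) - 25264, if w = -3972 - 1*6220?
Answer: -47516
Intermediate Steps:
w = -10192 (w = -3972 - 6220 = -10192)
(-12060 + w) - 25264 = (-12060 - 10192) - 25264 = -22252 - 25264 = -47516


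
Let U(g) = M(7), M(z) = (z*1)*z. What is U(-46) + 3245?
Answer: 3294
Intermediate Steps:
M(z) = z**2 (M(z) = z*z = z**2)
U(g) = 49 (U(g) = 7**2 = 49)
U(-46) + 3245 = 49 + 3245 = 3294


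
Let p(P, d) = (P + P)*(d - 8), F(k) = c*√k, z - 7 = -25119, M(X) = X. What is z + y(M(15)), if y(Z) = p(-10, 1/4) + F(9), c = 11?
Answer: -24924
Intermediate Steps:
z = -25112 (z = 7 - 25119 = -25112)
F(k) = 11*√k
p(P, d) = 2*P*(-8 + d) (p(P, d) = (2*P)*(-8 + d) = 2*P*(-8 + d))
y(Z) = 188 (y(Z) = 2*(-10)*(-8 + 1/4) + 11*√9 = 2*(-10)*(-8 + ¼) + 11*3 = 2*(-10)*(-31/4) + 33 = 155 + 33 = 188)
z + y(M(15)) = -25112 + 188 = -24924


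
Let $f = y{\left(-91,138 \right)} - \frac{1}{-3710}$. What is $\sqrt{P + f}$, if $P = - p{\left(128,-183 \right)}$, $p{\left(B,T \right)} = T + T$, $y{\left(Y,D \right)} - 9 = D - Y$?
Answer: $\frac{\sqrt{8313520110}}{3710} \approx 24.576$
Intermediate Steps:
$y{\left(Y,D \right)} = 9 + D - Y$ ($y{\left(Y,D \right)} = 9 + \left(D - Y\right) = 9 + D - Y$)
$p{\left(B,T \right)} = 2 T$
$P = 366$ ($P = - 2 \left(-183\right) = \left(-1\right) \left(-366\right) = 366$)
$f = \frac{882981}{3710}$ ($f = \left(9 + 138 - -91\right) - \frac{1}{-3710} = \left(9 + 138 + 91\right) - - \frac{1}{3710} = 238 + \frac{1}{3710} = \frac{882981}{3710} \approx 238.0$)
$\sqrt{P + f} = \sqrt{366 + \frac{882981}{3710}} = \sqrt{\frac{2240841}{3710}} = \frac{\sqrt{8313520110}}{3710}$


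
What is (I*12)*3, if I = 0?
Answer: 0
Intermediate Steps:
(I*12)*3 = (0*12)*3 = 0*3 = 0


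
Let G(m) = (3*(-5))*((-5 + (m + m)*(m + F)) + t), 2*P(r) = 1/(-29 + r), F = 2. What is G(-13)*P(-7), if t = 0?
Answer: 1405/24 ≈ 58.542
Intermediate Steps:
P(r) = 1/(2*(-29 + r))
G(m) = 75 - 30*m*(2 + m) (G(m) = (3*(-5))*((-5 + (m + m)*(m + 2)) + 0) = -15*((-5 + (2*m)*(2 + m)) + 0) = -15*((-5 + 2*m*(2 + m)) + 0) = -15*(-5 + 2*m*(2 + m)) = 75 - 30*m*(2 + m))
G(-13)*P(-7) = (75 - 60*(-13) - 30*(-13)²)*(1/(2*(-29 - 7))) = (75 + 780 - 30*169)*((½)/(-36)) = (75 + 780 - 5070)*((½)*(-1/36)) = -4215*(-1/72) = 1405/24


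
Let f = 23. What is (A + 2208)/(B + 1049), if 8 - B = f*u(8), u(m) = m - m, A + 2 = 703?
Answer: 2909/1057 ≈ 2.7521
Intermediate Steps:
A = 701 (A = -2 + 703 = 701)
u(m) = 0
B = 8 (B = 8 - 23*0 = 8 - 1*0 = 8 + 0 = 8)
(A + 2208)/(B + 1049) = (701 + 2208)/(8 + 1049) = 2909/1057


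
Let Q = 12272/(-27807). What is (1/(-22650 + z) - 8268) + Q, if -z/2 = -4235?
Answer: -250790261419/30331020 ≈ -8268.4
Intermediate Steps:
z = 8470 (z = -2*(-4235) = 8470)
Q = -944/2139 (Q = 12272*(-1/27807) = -944/2139 ≈ -0.44133)
(1/(-22650 + z) - 8268) + Q = (1/(-22650 + 8470) - 8268) - 944/2139 = (1/(-14180) - 8268) - 944/2139 = (-1/14180 - 8268) - 944/2139 = -117240241/14180 - 944/2139 = -250790261419/30331020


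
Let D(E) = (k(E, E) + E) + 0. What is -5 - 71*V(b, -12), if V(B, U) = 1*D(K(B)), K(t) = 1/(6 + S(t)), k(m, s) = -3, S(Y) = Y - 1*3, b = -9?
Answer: 1319/6 ≈ 219.83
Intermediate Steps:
S(Y) = -3 + Y (S(Y) = Y - 3 = -3 + Y)
K(t) = 1/(3 + t) (K(t) = 1/(6 + (-3 + t)) = 1/(3 + t))
D(E) = -3 + E (D(E) = (-3 + E) + 0 = -3 + E)
V(B, U) = -3 + 1/(3 + B) (V(B, U) = 1*(-3 + 1/(3 + B)) = -3 + 1/(3 + B))
-5 - 71*V(b, -12) = -5 - 71*(-8 - 3*(-9))/(3 - 9) = -5 - 71*(-8 + 27)/(-6) = -5 - (-71)*19/6 = -5 - 71*(-19/6) = -5 + 1349/6 = 1319/6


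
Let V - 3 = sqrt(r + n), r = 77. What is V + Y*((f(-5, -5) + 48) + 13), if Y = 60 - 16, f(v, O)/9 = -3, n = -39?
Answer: 1499 + sqrt(38) ≈ 1505.2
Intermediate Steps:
f(v, O) = -27 (f(v, O) = 9*(-3) = -27)
Y = 44
V = 3 + sqrt(38) (V = 3 + sqrt(77 - 39) = 3 + sqrt(38) ≈ 9.1644)
V + Y*((f(-5, -5) + 48) + 13) = (3 + sqrt(38)) + 44*((-27 + 48) + 13) = (3 + sqrt(38)) + 44*(21 + 13) = (3 + sqrt(38)) + 44*34 = (3 + sqrt(38)) + 1496 = 1499 + sqrt(38)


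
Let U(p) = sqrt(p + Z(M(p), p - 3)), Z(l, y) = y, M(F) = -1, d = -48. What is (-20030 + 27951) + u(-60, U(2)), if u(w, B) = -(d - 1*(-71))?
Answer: 7898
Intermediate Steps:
U(p) = sqrt(-3 + 2*p) (U(p) = sqrt(p + (p - 3)) = sqrt(p + (-3 + p)) = sqrt(-3 + 2*p))
u(w, B) = -23 (u(w, B) = -(-48 - 1*(-71)) = -(-48 + 71) = -1*23 = -23)
(-20030 + 27951) + u(-60, U(2)) = (-20030 + 27951) - 23 = 7921 - 23 = 7898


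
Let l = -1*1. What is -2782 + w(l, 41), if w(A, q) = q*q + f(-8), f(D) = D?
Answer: -1109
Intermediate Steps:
l = -1
w(A, q) = -8 + q² (w(A, q) = q*q - 8 = q² - 8 = -8 + q²)
-2782 + w(l, 41) = -2782 + (-8 + 41²) = -2782 + (-8 + 1681) = -2782 + 1673 = -1109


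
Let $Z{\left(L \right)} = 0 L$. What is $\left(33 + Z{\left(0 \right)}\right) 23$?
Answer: $759$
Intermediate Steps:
$Z{\left(L \right)} = 0$
$\left(33 + Z{\left(0 \right)}\right) 23 = \left(33 + 0\right) 23 = 33 \cdot 23 = 759$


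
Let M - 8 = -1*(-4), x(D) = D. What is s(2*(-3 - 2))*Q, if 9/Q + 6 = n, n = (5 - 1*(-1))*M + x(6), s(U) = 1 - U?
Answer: 11/8 ≈ 1.3750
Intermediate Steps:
M = 12 (M = 8 - 1*(-4) = 8 + 4 = 12)
n = 78 (n = (5 - 1*(-1))*12 + 6 = (5 + 1)*12 + 6 = 6*12 + 6 = 72 + 6 = 78)
Q = ⅛ (Q = 9/(-6 + 78) = 9/72 = 9*(1/72) = ⅛ ≈ 0.12500)
s(2*(-3 - 2))*Q = (1 - 2*(-3 - 2))*(⅛) = (1 - 2*(-5))*(⅛) = (1 - 1*(-10))*(⅛) = (1 + 10)*(⅛) = 11*(⅛) = 11/8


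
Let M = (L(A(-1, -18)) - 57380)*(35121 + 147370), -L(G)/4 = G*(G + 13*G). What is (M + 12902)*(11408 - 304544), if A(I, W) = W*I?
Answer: 4040128564409952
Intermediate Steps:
A(I, W) = I*W
L(G) = -56*G**2 (L(G) = -4*G*(G + 13*G) = -4*G*14*G = -56*G**2)
M = -13782450284 (M = (-56*(-1*(-18))**2 - 57380)*(35121 + 147370) = (-56*18**2 - 57380)*182491 = (-56*324 - 57380)*182491 = (-18144 - 57380)*182491 = -75524*182491 = -13782450284)
(M + 12902)*(11408 - 304544) = (-13782450284 + 12902)*(11408 - 304544) = -13782437382*(-293136) = 4040128564409952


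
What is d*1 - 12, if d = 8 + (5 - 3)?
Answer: -2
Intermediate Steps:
d = 10 (d = 8 + 2 = 10)
d*1 - 12 = 10*1 - 12 = 10 - 12 = -2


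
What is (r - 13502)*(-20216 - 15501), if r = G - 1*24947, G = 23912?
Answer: 519218029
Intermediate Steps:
r = -1035 (r = 23912 - 1*24947 = 23912 - 24947 = -1035)
(r - 13502)*(-20216 - 15501) = (-1035 - 13502)*(-20216 - 15501) = -14537*(-35717) = 519218029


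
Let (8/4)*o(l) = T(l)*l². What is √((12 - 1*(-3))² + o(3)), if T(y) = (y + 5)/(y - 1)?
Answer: 9*√3 ≈ 15.588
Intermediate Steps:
T(y) = (5 + y)/(-1 + y)
o(l) = l²*(5 + l)/(2*(-1 + l)) (o(l) = (((5 + l)/(-1 + l))*l²)/2 = (l²*(5 + l)/(-1 + l))/2 = l²*(5 + l)/(2*(-1 + l)))
√((12 - 1*(-3))² + o(3)) = √((12 - 1*(-3))² + (½)*3²*(5 + 3)/(-1 + 3)) = √((12 + 3)² + (½)*9*8/2) = √(15² + (½)*9*(½)*8) = √(225 + 18) = √243 = 9*√3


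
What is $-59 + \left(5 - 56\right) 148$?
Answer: $-7607$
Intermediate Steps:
$-59 + \left(5 - 56\right) 148 = -59 - 7548 = -7607$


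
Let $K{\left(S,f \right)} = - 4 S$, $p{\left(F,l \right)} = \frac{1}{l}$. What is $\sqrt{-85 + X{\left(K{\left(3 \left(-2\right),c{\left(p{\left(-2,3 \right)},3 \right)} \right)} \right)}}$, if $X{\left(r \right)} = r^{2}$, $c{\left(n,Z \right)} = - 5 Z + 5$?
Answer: $\sqrt{491} \approx 22.159$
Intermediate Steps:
$c{\left(n,Z \right)} = 5 - 5 Z$
$\sqrt{-85 + X{\left(K{\left(3 \left(-2\right),c{\left(p{\left(-2,3 \right)},3 \right)} \right)} \right)}} = \sqrt{-85 + \left(- 4 \cdot 3 \left(-2\right)\right)^{2}} = \sqrt{-85 + \left(\left(-4\right) \left(-6\right)\right)^{2}} = \sqrt{-85 + 24^{2}} = \sqrt{-85 + 576} = \sqrt{491}$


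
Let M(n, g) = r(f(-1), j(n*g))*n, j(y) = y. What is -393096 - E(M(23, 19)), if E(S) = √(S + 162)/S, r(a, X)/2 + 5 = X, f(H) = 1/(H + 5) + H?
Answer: -393096 - √2226/6624 ≈ -3.9310e+5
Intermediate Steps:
f(H) = H + 1/(5 + H) (f(H) = 1/(5 + H) + H = H + 1/(5 + H))
r(a, X) = -10 + 2*X
M(n, g) = n*(-10 + 2*g*n) (M(n, g) = (-10 + 2*(n*g))*n = (-10 + 2*(g*n))*n = (-10 + 2*g*n)*n = n*(-10 + 2*g*n))
E(S) = √(162 + S)/S
-393096 - E(M(23, 19)) = -393096 - √(162 + 2*23*(-5 + 19*23))/(2*23*(-5 + 19*23)) = -393096 - √(162 + 2*23*(-5 + 437))/(2*23*(-5 + 437)) = -393096 - √(162 + 2*23*432)/(2*23*432) = -393096 - √(162 + 19872)/19872 = -393096 - √20034/19872 = -393096 - 3*√2226/19872 = -393096 - √2226/6624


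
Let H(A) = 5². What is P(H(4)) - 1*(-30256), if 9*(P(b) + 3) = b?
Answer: 272302/9 ≈ 30256.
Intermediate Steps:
H(A) = 25
P(b) = -3 + b/9
P(H(4)) - 1*(-30256) = (-3 + (⅑)*25) - 1*(-30256) = (-3 + 25/9) + 30256 = -2/9 + 30256 = 272302/9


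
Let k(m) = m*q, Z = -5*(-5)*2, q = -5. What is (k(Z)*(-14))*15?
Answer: 52500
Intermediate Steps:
Z = 50 (Z = 25*2 = 50)
k(m) = -5*m (k(m) = m*(-5) = -5*m)
(k(Z)*(-14))*15 = (-5*50*(-14))*15 = -250*(-14)*15 = 3500*15 = 52500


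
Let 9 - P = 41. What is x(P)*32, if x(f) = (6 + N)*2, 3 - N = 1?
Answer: 512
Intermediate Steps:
N = 2 (N = 3 - 1*1 = 3 - 1 = 2)
P = -32 (P = 9 - 1*41 = 9 - 41 = -32)
x(f) = 16 (x(f) = (6 + 2)*2 = 8*2 = 16)
x(P)*32 = 16*32 = 512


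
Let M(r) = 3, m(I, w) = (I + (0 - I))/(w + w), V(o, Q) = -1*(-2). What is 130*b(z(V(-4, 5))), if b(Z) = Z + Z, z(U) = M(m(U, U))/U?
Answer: 390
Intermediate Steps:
V(o, Q) = 2
m(I, w) = 0 (m(I, w) = (I - I)/((2*w)) = 0*(1/(2*w)) = 0)
z(U) = 3/U
b(Z) = 2*Z
130*b(z(V(-4, 5))) = 130*(2*(3/2)) = 130*3 = 390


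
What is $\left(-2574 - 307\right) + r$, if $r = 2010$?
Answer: $-871$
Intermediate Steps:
$\left(-2574 - 307\right) + r = \left(-2574 - 307\right) + 2010 = -2881 + 2010 = -871$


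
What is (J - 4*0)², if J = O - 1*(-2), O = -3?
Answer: 1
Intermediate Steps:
J = -1 (J = -3 - 1*(-2) = -3 + 2 = -1)
(J - 4*0)² = (-1 - 4*0)² = (-1 + 0)² = (-1)² = 1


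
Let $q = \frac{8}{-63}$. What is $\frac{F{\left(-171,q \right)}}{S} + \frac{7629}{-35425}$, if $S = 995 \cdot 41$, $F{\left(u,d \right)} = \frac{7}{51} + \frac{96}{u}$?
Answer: $- \frac{20106109198}{93357521725} \approx -0.21537$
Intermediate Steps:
$q = - \frac{8}{63}$ ($q = 8 \left(- \frac{1}{63}\right) = - \frac{8}{63} \approx -0.12698$)
$F{\left(u,d \right)} = \frac{7}{51} + \frac{96}{u}$ ($F{\left(u,d \right)} = 7 \cdot \frac{1}{51} + \frac{96}{u} = \frac{7}{51} + \frac{96}{u}$)
$S = 40795$
$\frac{F{\left(-171,q \right)}}{S} + \frac{7629}{-35425} = \frac{\frac{7}{51} + \frac{96}{-171}}{40795} + \frac{7629}{-35425} = \left(\frac{7}{51} + 96 \left(- \frac{1}{171}\right)\right) \frac{1}{40795} + 7629 \left(- \frac{1}{35425}\right) = \left(\frac{7}{51} - \frac{32}{57}\right) \frac{1}{40795} - \frac{7629}{35425} = \left(- \frac{137}{323}\right) \frac{1}{40795} - \frac{7629}{35425} = - \frac{137}{13176785} - \frac{7629}{35425} = - \frac{20106109198}{93357521725}$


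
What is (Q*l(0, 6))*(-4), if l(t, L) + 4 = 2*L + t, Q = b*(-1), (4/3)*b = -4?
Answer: -96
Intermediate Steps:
b = -3 (b = (3/4)*(-4) = -3)
Q = 3 (Q = -3*(-1) = 3)
l(t, L) = -4 + t + 2*L (l(t, L) = -4 + (2*L + t) = -4 + (t + 2*L) = -4 + t + 2*L)
(Q*l(0, 6))*(-4) = (3*(-4 + 0 + 2*6))*(-4) = (3*(-4 + 0 + 12))*(-4) = (3*8)*(-4) = 24*(-4) = -96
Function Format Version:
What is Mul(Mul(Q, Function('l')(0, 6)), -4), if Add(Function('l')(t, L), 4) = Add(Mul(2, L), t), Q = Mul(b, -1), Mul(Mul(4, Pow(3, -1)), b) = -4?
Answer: -96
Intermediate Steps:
b = -3 (b = Mul(Rational(3, 4), -4) = -3)
Q = 3 (Q = Mul(-3, -1) = 3)
Function('l')(t, L) = Add(-4, t, Mul(2, L)) (Function('l')(t, L) = Add(-4, Add(Mul(2, L), t)) = Add(-4, Add(t, Mul(2, L))) = Add(-4, t, Mul(2, L)))
Mul(Mul(Q, Function('l')(0, 6)), -4) = Mul(Mul(3, Add(-4, 0, Mul(2, 6))), -4) = Mul(Mul(3, Add(-4, 0, 12)), -4) = Mul(Mul(3, 8), -4) = Mul(24, -4) = -96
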